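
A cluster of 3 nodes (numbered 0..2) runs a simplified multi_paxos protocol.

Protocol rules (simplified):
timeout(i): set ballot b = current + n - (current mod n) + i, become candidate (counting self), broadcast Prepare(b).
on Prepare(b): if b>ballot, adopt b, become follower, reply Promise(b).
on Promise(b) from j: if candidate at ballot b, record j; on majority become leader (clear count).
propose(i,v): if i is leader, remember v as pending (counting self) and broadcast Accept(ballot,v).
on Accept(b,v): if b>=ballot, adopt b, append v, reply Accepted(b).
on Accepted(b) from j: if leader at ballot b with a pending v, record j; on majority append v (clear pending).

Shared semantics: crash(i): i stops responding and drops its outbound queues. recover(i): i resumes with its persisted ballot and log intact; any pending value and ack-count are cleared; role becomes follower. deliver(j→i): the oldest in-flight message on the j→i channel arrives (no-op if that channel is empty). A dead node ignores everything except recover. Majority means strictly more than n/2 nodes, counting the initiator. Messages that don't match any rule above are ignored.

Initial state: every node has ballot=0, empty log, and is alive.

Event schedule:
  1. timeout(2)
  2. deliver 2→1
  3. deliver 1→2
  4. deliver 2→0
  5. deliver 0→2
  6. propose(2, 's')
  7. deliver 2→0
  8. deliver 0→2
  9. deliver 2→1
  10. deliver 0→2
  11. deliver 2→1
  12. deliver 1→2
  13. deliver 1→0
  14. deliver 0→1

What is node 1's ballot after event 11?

[1] timeout(2) → N2(cand b5 [-])
[2] deliver 2→1 → N1(foll b5 [-])
[3] deliver 1→2 → N2(lead b5 [-])
[4] deliver 2→0 → N0(foll b5 [-])
[5] deliver 0→2 → ∅
[6] propose(2,'s') → ∅
[7] deliver 2→0 → N0(foll b5 [s])
[8] deliver 0→2 → N2(lead b5 [s])
[9] deliver 2→1 → N1(foll b5 [s])
[10] deliver 0→2 → ∅
[11] deliver 2→1 → ∅

5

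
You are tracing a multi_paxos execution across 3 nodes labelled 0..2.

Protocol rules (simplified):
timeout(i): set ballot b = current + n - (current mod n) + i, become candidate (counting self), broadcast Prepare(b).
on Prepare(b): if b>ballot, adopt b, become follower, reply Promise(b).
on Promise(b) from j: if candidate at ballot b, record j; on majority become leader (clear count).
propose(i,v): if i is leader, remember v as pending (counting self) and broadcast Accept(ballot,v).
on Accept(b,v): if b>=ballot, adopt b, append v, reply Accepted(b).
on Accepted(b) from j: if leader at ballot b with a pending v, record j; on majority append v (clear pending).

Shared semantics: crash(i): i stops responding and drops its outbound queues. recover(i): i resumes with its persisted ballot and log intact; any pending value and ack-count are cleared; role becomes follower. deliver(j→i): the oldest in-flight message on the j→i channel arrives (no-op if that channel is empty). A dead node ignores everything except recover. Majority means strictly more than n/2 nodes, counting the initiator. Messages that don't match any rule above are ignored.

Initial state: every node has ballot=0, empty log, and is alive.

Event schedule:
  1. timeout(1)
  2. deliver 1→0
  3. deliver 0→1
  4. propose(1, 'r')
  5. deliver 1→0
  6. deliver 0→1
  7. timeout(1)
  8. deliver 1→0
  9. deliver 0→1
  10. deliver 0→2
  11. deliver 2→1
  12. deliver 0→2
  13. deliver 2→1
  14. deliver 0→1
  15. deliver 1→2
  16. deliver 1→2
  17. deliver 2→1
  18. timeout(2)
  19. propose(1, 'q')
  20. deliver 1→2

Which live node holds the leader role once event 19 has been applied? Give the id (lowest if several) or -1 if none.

1

e1 timeout(1): 1[cand,b=4,-]
e2 deliver 1→0: 0[foll,b=4,-]
e3 deliver 0→1: 1[lead,b=4,-]
e4 propose(1,'r'): ·
e5 deliver 1→0: 0[foll,b=4,r]
e6 deliver 0→1: 1[lead,b=4,r]
e7 timeout(1): 1[cand,b=7,r]
e8 deliver 1→0: 0[foll,b=7,r]
e9 deliver 0→1: 1[lead,b=7,r]
e10 deliver 0→2: ·
e11 deliver 2→1: ·
e12 deliver 0→2: ·
e13 deliver 2→1: ·
e14 deliver 0→1: ·
e15 deliver 1→2: 2[foll,b=4,-]
e16 deliver 1→2: 2[foll,b=4,r]
e17 deliver 2→1: ·
e18 timeout(2): 2[cand,b=8,r]
e19 propose(1,'q'): ·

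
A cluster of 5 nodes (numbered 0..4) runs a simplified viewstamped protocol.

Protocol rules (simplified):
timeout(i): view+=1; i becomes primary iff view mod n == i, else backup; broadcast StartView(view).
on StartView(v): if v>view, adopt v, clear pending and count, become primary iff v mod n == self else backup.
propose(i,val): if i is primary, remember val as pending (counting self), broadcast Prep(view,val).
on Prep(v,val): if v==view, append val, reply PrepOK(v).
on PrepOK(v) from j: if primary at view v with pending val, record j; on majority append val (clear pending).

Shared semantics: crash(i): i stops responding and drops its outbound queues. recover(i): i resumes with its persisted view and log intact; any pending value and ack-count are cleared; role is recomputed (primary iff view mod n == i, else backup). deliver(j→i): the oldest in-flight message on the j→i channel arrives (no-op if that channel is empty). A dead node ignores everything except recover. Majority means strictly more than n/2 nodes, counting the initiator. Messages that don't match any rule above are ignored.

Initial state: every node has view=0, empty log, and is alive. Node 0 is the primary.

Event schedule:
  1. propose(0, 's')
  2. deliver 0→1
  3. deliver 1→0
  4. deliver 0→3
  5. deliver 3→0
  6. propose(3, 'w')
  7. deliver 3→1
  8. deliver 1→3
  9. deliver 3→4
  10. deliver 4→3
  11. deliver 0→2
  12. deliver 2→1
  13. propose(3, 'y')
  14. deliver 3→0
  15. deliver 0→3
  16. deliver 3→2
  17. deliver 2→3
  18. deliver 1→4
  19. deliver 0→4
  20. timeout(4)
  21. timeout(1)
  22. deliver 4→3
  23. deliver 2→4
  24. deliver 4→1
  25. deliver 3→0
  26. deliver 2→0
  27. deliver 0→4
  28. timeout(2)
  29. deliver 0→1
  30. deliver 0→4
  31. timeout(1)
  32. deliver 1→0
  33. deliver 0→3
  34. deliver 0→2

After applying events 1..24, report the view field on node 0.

[1] propose(0,'s') → ∅
[2] deliver 0→1 → N1(back v0 [s])
[3] deliver 1→0 → ∅
[4] deliver 0→3 → N3(back v0 [s])
[5] deliver 3→0 → N0(prim v0 [s])
[6] propose(3,'w') → ∅
[7] deliver 3→1 → ∅
[8] deliver 1→3 → ∅
[9] deliver 3→4 → ∅
[10] deliver 4→3 → ∅
[11] deliver 0→2 → N2(back v0 [s])
[12] deliver 2→1 → ∅
[13] propose(3,'y') → ∅
[14] deliver 3→0 → ∅
[15] deliver 0→3 → ∅
[16] deliver 3→2 → ∅
[17] deliver 2→3 → ∅
[18] deliver 1→4 → ∅
[19] deliver 0→4 → N4(back v0 [s])
[20] timeout(4) → N4(back v1 [s])
[21] timeout(1) → N1(prim v1 [s])
[22] deliver 4→3 → N3(back v1 [s])
[23] deliver 2→4 → ∅
[24] deliver 4→1 → ∅

0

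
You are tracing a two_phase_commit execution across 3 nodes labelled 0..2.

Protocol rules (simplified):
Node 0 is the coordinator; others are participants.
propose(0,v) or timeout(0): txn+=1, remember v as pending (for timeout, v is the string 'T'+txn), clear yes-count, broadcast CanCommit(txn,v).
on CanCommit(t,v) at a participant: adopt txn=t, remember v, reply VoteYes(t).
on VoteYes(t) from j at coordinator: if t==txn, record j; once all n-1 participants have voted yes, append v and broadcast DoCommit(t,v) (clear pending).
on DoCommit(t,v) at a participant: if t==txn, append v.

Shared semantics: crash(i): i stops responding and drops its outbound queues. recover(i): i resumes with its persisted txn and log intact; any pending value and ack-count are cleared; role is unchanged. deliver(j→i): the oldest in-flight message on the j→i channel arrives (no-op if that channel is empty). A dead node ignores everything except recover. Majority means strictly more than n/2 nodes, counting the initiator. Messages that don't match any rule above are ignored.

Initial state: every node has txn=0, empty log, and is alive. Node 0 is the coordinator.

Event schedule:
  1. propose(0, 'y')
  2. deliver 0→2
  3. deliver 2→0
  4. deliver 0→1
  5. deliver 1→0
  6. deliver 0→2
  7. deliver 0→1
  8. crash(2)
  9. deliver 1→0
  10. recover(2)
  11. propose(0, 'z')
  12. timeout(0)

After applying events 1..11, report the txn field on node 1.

1

1. propose(0,'y'):  <0:coor t1 ->
2. deliver 0→2:  <2:part t1 ->
3. deliver 2→0:  nop
4. deliver 0→1:  <1:part t1 ->
5. deliver 1→0:  <0:coor t1 y>
6. deliver 0→2:  <2:part t1 y>
7. deliver 0→1:  <1:part t1 y>
8. crash(2):  <2:✗part t1 y>
9. deliver 1→0:  nop
10. recover(2):  <2:part t1 y>
11. propose(0,'z'):  <0:coor t2 y>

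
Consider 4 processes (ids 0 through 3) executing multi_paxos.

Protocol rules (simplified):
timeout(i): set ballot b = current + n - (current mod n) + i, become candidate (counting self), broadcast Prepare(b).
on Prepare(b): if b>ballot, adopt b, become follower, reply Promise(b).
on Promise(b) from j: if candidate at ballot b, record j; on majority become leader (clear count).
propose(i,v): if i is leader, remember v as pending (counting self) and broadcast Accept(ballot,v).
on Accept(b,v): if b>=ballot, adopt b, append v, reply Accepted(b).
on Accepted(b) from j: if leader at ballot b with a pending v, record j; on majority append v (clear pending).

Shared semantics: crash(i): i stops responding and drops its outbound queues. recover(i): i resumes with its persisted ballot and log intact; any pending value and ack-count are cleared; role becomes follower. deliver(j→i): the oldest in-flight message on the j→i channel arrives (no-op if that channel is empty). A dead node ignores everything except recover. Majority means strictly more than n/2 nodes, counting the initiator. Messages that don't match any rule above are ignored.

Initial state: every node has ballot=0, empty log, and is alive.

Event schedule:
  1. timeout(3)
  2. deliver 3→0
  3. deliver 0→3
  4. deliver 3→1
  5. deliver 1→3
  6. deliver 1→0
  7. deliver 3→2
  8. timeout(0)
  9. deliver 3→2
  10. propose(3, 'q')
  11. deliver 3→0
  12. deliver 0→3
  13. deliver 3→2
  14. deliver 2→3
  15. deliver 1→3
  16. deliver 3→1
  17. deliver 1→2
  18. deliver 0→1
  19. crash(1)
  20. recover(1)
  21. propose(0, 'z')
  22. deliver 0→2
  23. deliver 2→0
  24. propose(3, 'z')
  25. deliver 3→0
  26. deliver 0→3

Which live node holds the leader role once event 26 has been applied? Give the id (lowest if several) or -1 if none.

0

step 1 timeout(3): 3={cand,b=7,log=-}
step 2 deliver 3→0: 0={foll,b=7,log=-}
step 3 deliver 0→3: —
step 4 deliver 3→1: 1={foll,b=7,log=-}
step 5 deliver 1→3: 3={lead,b=7,log=-}
step 6 deliver 1→0: —
step 7 deliver 3→2: 2={foll,b=7,log=-}
step 8 timeout(0): 0={cand,b=8,log=-}
step 9 deliver 3→2: —
step 10 propose(3,'q'): —
step 11 deliver 3→0: —
step 12 deliver 0→3: 3={foll,b=8,log=-}
step 13 deliver 3→2: 2={foll,b=7,log=q}
step 14 deliver 2→3: —
step 15 deliver 1→3: —
step 16 deliver 3→1: 1={foll,b=7,log=q}
step 17 deliver 1→2: —
step 18 deliver 0→1: 1={foll,b=8,log=q}
step 19 crash(1): 1={✗foll,b=8,log=q}
step 20 recover(1): 1={foll,b=8,log=q}
step 21 propose(0,'z'): —
step 22 deliver 0→2: 2={foll,b=8,log=q}
step 23 deliver 2→0: —
step 24 propose(3,'z'): —
step 25 deliver 3→0: 0={lead,b=8,log=-}
step 26 deliver 0→3: —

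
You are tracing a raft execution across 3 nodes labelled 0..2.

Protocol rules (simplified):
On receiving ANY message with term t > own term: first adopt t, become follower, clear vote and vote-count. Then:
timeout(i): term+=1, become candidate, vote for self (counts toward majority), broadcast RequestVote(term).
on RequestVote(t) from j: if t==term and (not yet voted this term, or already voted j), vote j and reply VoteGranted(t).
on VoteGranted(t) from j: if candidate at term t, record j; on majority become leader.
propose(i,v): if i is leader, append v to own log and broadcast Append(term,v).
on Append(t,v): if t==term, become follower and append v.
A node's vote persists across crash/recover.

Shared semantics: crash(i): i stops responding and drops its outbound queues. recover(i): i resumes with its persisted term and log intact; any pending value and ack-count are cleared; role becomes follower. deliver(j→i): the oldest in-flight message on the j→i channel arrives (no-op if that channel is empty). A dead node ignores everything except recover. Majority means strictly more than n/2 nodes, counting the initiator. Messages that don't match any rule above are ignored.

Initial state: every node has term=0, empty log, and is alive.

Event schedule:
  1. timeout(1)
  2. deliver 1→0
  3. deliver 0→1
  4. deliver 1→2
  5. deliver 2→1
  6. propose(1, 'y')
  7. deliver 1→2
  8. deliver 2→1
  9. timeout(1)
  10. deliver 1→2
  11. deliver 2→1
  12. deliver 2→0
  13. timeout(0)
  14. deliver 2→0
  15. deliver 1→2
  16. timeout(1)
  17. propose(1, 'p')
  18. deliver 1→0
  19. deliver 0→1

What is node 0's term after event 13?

2

[1] timeout(1) → N1(cand t1 [-])
[2] deliver 1→0 → N0(foll t1 [-])
[3] deliver 0→1 → N1(lead t1 [-])
[4] deliver 1→2 → N2(foll t1 [-])
[5] deliver 2→1 → ∅
[6] propose(1,'y') → N1(lead t1 [y])
[7] deliver 1→2 → N2(foll t1 [y])
[8] deliver 2→1 → ∅
[9] timeout(1) → N1(cand t2 [y])
[10] deliver 1→2 → N2(foll t2 [y])
[11] deliver 2→1 → N1(lead t2 [y])
[12] deliver 2→0 → ∅
[13] timeout(0) → N0(cand t2 [-])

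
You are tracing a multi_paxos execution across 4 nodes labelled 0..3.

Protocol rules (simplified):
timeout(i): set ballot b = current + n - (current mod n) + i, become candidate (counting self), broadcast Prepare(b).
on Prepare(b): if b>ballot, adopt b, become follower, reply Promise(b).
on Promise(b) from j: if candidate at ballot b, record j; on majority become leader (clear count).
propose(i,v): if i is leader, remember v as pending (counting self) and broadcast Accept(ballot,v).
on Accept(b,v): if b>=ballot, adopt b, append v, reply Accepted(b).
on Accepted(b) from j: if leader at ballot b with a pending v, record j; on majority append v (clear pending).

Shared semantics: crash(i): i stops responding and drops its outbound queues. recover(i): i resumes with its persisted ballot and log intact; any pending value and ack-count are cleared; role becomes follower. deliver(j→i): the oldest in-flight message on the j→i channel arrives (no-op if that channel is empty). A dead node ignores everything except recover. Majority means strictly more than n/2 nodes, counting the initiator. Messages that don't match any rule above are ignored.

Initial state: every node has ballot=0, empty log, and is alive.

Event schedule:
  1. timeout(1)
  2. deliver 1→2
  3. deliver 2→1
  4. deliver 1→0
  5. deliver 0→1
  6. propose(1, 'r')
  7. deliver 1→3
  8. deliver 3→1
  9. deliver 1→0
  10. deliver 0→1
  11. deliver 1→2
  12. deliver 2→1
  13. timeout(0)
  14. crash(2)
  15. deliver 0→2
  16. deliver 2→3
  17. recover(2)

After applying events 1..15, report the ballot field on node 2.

[1] timeout(1) → N1(cand b5 [-])
[2] deliver 1→2 → N2(foll b5 [-])
[3] deliver 2→1 → ∅
[4] deliver 1→0 → N0(foll b5 [-])
[5] deliver 0→1 → N1(lead b5 [-])
[6] propose(1,'r') → ∅
[7] deliver 1→3 → N3(foll b5 [-])
[8] deliver 3→1 → ∅
[9] deliver 1→0 → N0(foll b5 [r])
[10] deliver 0→1 → ∅
[11] deliver 1→2 → N2(foll b5 [r])
[12] deliver 2→1 → N1(lead b5 [r])
[13] timeout(0) → N0(cand b8 [r])
[14] crash(2) → N2(✗foll b5 [r])
[15] deliver 0→2 → ∅

5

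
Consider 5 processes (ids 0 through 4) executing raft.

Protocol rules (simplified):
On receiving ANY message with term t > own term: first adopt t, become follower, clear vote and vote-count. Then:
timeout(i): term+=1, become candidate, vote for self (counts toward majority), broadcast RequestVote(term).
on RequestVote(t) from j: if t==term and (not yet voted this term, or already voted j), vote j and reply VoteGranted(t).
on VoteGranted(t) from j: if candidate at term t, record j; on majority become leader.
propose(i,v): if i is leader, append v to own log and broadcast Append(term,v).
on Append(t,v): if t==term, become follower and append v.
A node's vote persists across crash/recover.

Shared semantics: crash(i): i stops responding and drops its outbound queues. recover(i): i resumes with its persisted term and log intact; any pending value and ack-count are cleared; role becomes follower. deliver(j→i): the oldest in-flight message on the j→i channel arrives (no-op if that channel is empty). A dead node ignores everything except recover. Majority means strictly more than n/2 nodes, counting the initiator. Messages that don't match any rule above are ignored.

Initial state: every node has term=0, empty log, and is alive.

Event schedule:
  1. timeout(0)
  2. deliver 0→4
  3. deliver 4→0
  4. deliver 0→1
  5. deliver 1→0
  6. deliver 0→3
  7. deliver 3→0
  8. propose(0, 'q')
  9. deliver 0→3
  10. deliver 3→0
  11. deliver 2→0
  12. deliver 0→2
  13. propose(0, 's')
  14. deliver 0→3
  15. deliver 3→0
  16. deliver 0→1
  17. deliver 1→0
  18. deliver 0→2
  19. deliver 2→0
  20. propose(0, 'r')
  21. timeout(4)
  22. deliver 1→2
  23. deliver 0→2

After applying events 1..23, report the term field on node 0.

after 1 — timeout(0): n0:cand/t1/[-]
after 2 — deliver 0→4: n4:foll/t1/[-]
after 3 — deliver 4→0: ·
after 4 — deliver 0→1: n1:foll/t1/[-]
after 5 — deliver 1→0: n0:lead/t1/[-]
after 6 — deliver 0→3: n3:foll/t1/[-]
after 7 — deliver 3→0: ·
after 8 — propose(0,'q'): n0:lead/t1/[q]
after 9 — deliver 0→3: n3:foll/t1/[q]
after 10 — deliver 3→0: ·
after 11 — deliver 2→0: ·
after 12 — deliver 0→2: n2:foll/t1/[-]
after 13 — propose(0,'s'): n0:lead/t1/[q,s]
after 14 — deliver 0→3: n3:foll/t1/[q,s]
after 15 — deliver 3→0: ·
after 16 — deliver 0→1: n1:foll/t1/[q]
after 17 — deliver 1→0: ·
after 18 — deliver 0→2: n2:foll/t1/[q]
after 19 — deliver 2→0: ·
after 20 — propose(0,'r'): n0:lead/t1/[q,s,r]
after 21 — timeout(4): n4:cand/t2/[-]
after 22 — deliver 1→2: ·
after 23 — deliver 0→2: n2:foll/t1/[q,s]

1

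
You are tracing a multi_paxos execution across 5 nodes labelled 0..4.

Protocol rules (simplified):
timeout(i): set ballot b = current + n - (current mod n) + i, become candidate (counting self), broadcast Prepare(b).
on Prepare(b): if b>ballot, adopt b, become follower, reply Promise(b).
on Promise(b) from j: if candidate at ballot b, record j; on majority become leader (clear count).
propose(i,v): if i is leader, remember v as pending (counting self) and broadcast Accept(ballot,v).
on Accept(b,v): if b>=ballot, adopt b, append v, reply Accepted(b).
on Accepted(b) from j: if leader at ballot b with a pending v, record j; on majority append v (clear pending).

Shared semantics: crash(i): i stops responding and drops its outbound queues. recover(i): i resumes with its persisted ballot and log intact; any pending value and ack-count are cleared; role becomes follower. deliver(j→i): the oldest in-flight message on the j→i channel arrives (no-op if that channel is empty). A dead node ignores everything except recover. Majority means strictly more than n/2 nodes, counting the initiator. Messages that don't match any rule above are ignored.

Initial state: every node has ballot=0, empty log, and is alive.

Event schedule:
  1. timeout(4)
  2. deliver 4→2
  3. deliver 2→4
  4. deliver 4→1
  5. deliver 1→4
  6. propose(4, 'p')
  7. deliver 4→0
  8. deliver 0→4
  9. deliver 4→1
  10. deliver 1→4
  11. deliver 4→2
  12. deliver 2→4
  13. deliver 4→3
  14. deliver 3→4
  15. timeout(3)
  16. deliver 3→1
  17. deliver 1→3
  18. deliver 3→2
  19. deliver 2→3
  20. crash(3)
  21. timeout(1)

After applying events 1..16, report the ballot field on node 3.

[1] timeout(4) → N4(cand b9 [-])
[2] deliver 4→2 → N2(foll b9 [-])
[3] deliver 2→4 → ∅
[4] deliver 4→1 → N1(foll b9 [-])
[5] deliver 1→4 → N4(lead b9 [-])
[6] propose(4,'p') → ∅
[7] deliver 4→0 → N0(foll b9 [-])
[8] deliver 0→4 → ∅
[9] deliver 4→1 → N1(foll b9 [p])
[10] deliver 1→4 → ∅
[11] deliver 4→2 → N2(foll b9 [p])
[12] deliver 2→4 → N4(lead b9 [p])
[13] deliver 4→3 → N3(foll b9 [-])
[14] deliver 3→4 → ∅
[15] timeout(3) → N3(cand b13 [-])
[16] deliver 3→1 → N1(foll b13 [p])

13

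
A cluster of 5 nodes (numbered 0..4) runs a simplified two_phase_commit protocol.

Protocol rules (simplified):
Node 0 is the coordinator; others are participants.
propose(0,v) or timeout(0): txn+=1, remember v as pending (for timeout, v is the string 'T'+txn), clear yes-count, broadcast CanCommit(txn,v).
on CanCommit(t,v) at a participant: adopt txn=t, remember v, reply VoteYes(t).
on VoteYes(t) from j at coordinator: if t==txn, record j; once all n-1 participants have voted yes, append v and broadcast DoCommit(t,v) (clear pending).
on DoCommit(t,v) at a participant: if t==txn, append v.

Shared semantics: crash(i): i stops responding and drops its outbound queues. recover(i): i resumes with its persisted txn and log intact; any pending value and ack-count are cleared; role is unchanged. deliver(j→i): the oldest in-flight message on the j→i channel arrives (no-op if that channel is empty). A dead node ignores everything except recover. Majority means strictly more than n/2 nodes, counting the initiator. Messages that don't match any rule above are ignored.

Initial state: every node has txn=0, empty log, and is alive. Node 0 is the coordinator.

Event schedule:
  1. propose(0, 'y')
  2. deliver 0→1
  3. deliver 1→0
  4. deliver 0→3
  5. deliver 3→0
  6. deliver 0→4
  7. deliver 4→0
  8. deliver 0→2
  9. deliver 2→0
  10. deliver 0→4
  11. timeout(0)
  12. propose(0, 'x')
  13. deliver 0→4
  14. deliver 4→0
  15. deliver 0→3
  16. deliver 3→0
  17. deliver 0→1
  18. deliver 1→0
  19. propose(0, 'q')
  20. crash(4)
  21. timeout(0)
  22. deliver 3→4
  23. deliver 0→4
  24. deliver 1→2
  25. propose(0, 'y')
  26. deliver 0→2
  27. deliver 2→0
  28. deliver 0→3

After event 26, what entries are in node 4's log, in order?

y

[1] propose(0,'y') → N0(coor t1 [-])
[2] deliver 0→1 → N1(part t1 [-])
[3] deliver 1→0 → ∅
[4] deliver 0→3 → N3(part t1 [-])
[5] deliver 3→0 → ∅
[6] deliver 0→4 → N4(part t1 [-])
[7] deliver 4→0 → ∅
[8] deliver 0→2 → N2(part t1 [-])
[9] deliver 2→0 → N0(coor t1 [y])
[10] deliver 0→4 → N4(part t1 [y])
[11] timeout(0) → N0(coor t2 [y])
[12] propose(0,'x') → N0(coor t3 [y])
[13] deliver 0→4 → N4(part t2 [y])
[14] deliver 4→0 → ∅
[15] deliver 0→3 → N3(part t1 [y])
[16] deliver 3→0 → ∅
[17] deliver 0→1 → N1(part t1 [y])
[18] deliver 1→0 → ∅
[19] propose(0,'q') → N0(coor t4 [y])
[20] crash(4) → N4(✗part t2 [y])
[21] timeout(0) → N0(coor t5 [y])
[22] deliver 3→4 → ∅
[23] deliver 0→4 → ∅
[24] deliver 1→2 → ∅
[25] propose(0,'y') → N0(coor t6 [y])
[26] deliver 0→2 → N2(part t1 [y])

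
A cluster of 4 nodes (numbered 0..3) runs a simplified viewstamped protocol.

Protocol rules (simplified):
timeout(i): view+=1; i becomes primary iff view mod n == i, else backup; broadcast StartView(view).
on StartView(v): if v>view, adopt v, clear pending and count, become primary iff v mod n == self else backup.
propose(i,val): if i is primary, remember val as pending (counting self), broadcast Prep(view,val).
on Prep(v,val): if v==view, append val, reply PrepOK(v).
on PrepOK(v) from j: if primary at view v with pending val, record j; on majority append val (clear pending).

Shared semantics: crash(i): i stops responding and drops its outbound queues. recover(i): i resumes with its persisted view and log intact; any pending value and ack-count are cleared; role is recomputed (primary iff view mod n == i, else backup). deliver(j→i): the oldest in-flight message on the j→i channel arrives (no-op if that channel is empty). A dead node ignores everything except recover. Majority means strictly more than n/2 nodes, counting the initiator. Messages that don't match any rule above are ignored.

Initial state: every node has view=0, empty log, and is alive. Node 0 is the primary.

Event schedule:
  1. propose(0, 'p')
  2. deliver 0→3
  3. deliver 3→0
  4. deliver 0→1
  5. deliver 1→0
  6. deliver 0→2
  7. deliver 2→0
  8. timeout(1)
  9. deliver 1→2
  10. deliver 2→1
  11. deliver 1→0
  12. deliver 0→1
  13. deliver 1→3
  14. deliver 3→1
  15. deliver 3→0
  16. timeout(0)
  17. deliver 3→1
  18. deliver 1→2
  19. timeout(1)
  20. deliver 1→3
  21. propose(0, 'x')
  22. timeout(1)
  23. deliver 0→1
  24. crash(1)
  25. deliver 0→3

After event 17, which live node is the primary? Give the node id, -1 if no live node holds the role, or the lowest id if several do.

1. propose(0,'p'):  nop
2. deliver 0→3:  <3:back v0 p>
3. deliver 3→0:  nop
4. deliver 0→1:  <1:back v0 p>
5. deliver 1→0:  <0:prim v0 p>
6. deliver 0→2:  <2:back v0 p>
7. deliver 2→0:  nop
8. timeout(1):  <1:prim v1 p>
9. deliver 1→2:  <2:back v1 p>
10. deliver 2→1:  nop
11. deliver 1→0:  <0:back v1 p>
12. deliver 0→1:  nop
13. deliver 1→3:  <3:back v1 p>
14. deliver 3→1:  nop
15. deliver 3→0:  nop
16. timeout(0):  <0:back v2 p>
17. deliver 3→1:  nop

1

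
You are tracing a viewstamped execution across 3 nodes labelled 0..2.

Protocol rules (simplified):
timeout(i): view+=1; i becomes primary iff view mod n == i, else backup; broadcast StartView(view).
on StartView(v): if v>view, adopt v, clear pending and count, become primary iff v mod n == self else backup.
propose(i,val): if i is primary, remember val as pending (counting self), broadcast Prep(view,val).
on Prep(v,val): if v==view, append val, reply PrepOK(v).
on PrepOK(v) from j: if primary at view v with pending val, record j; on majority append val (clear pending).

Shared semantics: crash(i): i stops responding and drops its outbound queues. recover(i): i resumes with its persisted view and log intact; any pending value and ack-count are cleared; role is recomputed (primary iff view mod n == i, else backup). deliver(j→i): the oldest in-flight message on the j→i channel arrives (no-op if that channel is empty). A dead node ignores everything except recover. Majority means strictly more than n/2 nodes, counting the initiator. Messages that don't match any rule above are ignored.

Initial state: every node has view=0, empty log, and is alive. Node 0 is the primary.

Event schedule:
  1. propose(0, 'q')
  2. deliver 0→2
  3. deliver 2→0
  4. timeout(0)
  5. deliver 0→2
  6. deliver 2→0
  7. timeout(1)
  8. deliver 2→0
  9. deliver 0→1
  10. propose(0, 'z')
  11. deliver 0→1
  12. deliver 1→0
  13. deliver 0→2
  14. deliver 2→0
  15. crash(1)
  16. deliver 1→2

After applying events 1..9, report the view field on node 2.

1

1. propose(0,'q'):  nop
2. deliver 0→2:  <2:back v0 q>
3. deliver 2→0:  <0:prim v0 q>
4. timeout(0):  <0:back v1 q>
5. deliver 0→2:  <2:back v1 q>
6. deliver 2→0:  nop
7. timeout(1):  <1:prim v1 ->
8. deliver 2→0:  nop
9. deliver 0→1:  nop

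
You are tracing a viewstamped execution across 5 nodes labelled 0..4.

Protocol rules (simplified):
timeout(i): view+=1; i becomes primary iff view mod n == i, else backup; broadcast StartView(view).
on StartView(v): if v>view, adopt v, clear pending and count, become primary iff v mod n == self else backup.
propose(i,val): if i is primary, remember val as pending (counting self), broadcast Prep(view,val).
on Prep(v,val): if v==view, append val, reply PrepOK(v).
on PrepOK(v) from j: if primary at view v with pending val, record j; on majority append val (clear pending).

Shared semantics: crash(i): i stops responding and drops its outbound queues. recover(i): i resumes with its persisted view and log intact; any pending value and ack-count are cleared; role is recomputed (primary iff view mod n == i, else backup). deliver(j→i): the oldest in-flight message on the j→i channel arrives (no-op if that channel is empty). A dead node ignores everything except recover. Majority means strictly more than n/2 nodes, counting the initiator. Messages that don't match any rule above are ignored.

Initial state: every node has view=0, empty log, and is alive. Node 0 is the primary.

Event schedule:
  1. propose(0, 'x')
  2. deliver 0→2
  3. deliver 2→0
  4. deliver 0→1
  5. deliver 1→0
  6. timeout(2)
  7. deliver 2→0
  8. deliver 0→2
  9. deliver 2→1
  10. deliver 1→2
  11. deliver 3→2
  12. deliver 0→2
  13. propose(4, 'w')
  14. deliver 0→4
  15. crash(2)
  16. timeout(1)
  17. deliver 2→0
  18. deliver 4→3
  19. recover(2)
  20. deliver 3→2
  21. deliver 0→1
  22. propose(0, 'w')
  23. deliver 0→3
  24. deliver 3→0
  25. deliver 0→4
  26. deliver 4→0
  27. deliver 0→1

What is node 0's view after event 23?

1

after 1 — propose(0,'x'): ·
after 2 — deliver 0→2: n2:back/v0/[x]
after 3 — deliver 2→0: ·
after 4 — deliver 0→1: n1:back/v0/[x]
after 5 — deliver 1→0: n0:prim/v0/[x]
after 6 — timeout(2): n2:back/v1/[x]
after 7 — deliver 2→0: n0:back/v1/[x]
after 8 — deliver 0→2: ·
after 9 — deliver 2→1: n1:prim/v1/[x]
after 10 — deliver 1→2: ·
after 11 — deliver 3→2: ·
after 12 — deliver 0→2: ·
after 13 — propose(4,'w'): ·
after 14 — deliver 0→4: n4:back/v0/[x]
after 15 — crash(2): n2:✗back/v1/[x]
after 16 — timeout(1): n1:back/v2/[x]
after 17 — deliver 2→0: ·
after 18 — deliver 4→3: ·
after 19 — recover(2): n2:back/v1/[x]
after 20 — deliver 3→2: ·
after 21 — deliver 0→1: ·
after 22 — propose(0,'w'): ·
after 23 — deliver 0→3: n3:back/v0/[x]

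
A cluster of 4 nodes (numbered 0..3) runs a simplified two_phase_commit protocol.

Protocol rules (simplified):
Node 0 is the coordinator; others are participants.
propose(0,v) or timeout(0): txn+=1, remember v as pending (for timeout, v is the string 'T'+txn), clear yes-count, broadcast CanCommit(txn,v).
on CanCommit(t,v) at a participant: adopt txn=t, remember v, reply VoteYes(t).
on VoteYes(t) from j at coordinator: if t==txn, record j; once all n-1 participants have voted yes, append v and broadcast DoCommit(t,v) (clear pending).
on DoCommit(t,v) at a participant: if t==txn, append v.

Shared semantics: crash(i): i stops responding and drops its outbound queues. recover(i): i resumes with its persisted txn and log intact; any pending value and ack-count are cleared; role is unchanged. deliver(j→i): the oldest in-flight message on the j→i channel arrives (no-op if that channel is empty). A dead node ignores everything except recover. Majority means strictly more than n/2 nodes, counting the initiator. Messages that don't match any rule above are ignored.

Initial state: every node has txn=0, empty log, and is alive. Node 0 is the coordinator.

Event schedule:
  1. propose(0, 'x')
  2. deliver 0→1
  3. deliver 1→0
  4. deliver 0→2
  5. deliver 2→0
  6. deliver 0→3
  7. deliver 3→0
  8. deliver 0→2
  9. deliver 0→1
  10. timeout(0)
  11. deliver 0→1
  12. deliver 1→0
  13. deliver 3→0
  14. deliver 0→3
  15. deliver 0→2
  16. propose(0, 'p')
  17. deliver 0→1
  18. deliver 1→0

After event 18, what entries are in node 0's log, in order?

e1 propose(0,'x'): 0[coor,t=1,-]
e2 deliver 0→1: 1[part,t=1,-]
e3 deliver 1→0: ·
e4 deliver 0→2: 2[part,t=1,-]
e5 deliver 2→0: ·
e6 deliver 0→3: 3[part,t=1,-]
e7 deliver 3→0: 0[coor,t=1,x]
e8 deliver 0→2: 2[part,t=1,x]
e9 deliver 0→1: 1[part,t=1,x]
e10 timeout(0): 0[coor,t=2,x]
e11 deliver 0→1: 1[part,t=2,x]
e12 deliver 1→0: ·
e13 deliver 3→0: ·
e14 deliver 0→3: 3[part,t=1,x]
e15 deliver 0→2: 2[part,t=2,x]
e16 propose(0,'p'): 0[coor,t=3,x]
e17 deliver 0→1: 1[part,t=3,x]
e18 deliver 1→0: ·

x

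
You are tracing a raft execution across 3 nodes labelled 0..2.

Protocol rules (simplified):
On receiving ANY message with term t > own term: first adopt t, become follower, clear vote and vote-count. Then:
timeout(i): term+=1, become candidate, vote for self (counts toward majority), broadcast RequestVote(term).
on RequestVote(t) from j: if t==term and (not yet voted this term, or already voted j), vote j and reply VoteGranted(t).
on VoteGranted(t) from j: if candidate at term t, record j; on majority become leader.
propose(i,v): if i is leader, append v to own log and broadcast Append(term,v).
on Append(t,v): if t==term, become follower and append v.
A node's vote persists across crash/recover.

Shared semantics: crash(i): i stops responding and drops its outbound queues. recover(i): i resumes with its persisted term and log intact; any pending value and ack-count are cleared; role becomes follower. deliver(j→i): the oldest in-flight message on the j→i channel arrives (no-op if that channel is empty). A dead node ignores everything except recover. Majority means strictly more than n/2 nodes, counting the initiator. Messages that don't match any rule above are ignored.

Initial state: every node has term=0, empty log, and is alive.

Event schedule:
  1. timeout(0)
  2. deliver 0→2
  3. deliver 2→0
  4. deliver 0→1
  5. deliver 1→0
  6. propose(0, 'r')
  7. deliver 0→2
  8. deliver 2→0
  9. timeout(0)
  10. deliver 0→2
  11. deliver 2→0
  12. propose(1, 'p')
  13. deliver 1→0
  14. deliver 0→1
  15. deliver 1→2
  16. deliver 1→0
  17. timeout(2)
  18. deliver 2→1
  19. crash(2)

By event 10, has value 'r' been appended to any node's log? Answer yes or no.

e1 timeout(0): 0[cand,t=1,-]
e2 deliver 0→2: 2[foll,t=1,-]
e3 deliver 2→0: 0[lead,t=1,-]
e4 deliver 0→1: 1[foll,t=1,-]
e5 deliver 1→0: ·
e6 propose(0,'r'): 0[lead,t=1,r]
e7 deliver 0→2: 2[foll,t=1,r]
e8 deliver 2→0: ·
e9 timeout(0): 0[cand,t=2,r]
e10 deliver 0→2: 2[foll,t=2,r]

yes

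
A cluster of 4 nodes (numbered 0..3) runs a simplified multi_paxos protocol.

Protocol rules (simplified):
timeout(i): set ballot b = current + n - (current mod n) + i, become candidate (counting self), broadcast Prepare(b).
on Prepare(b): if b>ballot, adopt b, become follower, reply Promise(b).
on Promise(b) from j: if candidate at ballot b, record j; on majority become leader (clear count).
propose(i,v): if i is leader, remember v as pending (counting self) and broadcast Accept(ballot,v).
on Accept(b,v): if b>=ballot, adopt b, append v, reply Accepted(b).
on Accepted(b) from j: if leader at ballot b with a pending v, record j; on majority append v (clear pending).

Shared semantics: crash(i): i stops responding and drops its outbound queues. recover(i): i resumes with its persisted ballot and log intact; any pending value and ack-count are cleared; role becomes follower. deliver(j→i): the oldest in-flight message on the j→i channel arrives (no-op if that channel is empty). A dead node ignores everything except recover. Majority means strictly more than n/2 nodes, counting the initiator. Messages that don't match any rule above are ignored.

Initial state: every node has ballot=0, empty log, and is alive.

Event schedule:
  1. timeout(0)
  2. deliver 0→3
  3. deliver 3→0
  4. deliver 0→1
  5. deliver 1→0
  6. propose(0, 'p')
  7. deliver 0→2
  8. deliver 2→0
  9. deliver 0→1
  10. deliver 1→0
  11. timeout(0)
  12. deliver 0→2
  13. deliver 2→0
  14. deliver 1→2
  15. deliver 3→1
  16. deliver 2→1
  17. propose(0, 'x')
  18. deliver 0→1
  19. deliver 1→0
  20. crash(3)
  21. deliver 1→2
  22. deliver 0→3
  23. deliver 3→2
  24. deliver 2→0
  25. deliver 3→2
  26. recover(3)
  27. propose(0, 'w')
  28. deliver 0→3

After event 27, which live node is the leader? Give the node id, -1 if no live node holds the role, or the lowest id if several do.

-1

after 1 — timeout(0): n0:cand/b4/[-]
after 2 — deliver 0→3: n3:foll/b4/[-]
after 3 — deliver 3→0: ·
after 4 — deliver 0→1: n1:foll/b4/[-]
after 5 — deliver 1→0: n0:lead/b4/[-]
after 6 — propose(0,'p'): ·
after 7 — deliver 0→2: n2:foll/b4/[-]
after 8 — deliver 2→0: ·
after 9 — deliver 0→1: n1:foll/b4/[p]
after 10 — deliver 1→0: ·
after 11 — timeout(0): n0:cand/b8/[-]
after 12 — deliver 0→2: n2:foll/b4/[p]
after 13 — deliver 2→0: ·
after 14 — deliver 1→2: ·
after 15 — deliver 3→1: ·
after 16 — deliver 2→1: ·
after 17 — propose(0,'x'): ·
after 18 — deliver 0→1: n1:foll/b8/[p]
after 19 — deliver 1→0: ·
after 20 — crash(3): n3:✗foll/b4/[-]
after 21 — deliver 1→2: ·
after 22 — deliver 0→3: ·
after 23 — deliver 3→2: ·
after 24 — deliver 2→0: ·
after 25 — deliver 3→2: ·
after 26 — recover(3): n3:foll/b4/[-]
after 27 — propose(0,'w'): ·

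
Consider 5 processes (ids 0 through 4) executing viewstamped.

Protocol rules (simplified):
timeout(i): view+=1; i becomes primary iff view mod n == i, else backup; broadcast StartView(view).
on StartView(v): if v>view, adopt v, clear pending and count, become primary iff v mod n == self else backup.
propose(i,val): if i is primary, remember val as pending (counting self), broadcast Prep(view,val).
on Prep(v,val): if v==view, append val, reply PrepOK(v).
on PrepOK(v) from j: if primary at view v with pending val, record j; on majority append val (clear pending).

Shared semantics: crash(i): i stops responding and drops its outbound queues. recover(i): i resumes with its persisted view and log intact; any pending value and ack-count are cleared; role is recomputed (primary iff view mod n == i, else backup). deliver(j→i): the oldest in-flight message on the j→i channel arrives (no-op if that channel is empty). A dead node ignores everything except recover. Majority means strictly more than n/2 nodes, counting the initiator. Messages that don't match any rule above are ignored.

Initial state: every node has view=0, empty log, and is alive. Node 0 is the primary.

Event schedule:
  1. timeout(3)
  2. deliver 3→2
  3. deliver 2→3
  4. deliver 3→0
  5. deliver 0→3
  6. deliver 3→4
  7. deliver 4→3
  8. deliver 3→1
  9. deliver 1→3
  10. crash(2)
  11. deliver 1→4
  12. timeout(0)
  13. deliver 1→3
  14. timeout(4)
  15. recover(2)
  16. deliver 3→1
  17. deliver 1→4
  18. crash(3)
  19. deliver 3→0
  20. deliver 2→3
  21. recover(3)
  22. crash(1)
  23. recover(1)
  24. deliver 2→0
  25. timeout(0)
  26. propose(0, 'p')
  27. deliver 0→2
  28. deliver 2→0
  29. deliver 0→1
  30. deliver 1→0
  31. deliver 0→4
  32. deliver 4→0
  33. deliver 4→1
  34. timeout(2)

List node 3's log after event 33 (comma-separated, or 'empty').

empty

after 1 — timeout(3): n3:back/v1/[-]
after 2 — deliver 3→2: n2:back/v1/[-]
after 3 — deliver 2→3: ·
after 4 — deliver 3→0: n0:back/v1/[-]
after 5 — deliver 0→3: ·
after 6 — deliver 3→4: n4:back/v1/[-]
after 7 — deliver 4→3: ·
after 8 — deliver 3→1: n1:prim/v1/[-]
after 9 — deliver 1→3: ·
after 10 — crash(2): n2:✗back/v1/[-]
after 11 — deliver 1→4: ·
after 12 — timeout(0): n0:back/v2/[-]
after 13 — deliver 1→3: ·
after 14 — timeout(4): n4:back/v2/[-]
after 15 — recover(2): n2:back/v1/[-]
after 16 — deliver 3→1: ·
after 17 — deliver 1→4: ·
after 18 — crash(3): n3:✗back/v1/[-]
after 19 — deliver 3→0: ·
after 20 — deliver 2→3: ·
after 21 — recover(3): n3:back/v1/[-]
after 22 — crash(1): n1:✗prim/v1/[-]
after 23 — recover(1): n1:prim/v1/[-]
after 24 — deliver 2→0: ·
after 25 — timeout(0): n0:back/v3/[-]
after 26 — propose(0,'p'): ·
after 27 — deliver 0→2: n2:prim/v2/[-]
after 28 — deliver 2→0: ·
after 29 — deliver 0→1: n1:back/v2/[-]
after 30 — deliver 1→0: ·
after 31 — deliver 0→4: ·
after 32 — deliver 4→0: ·
after 33 — deliver 4→1: ·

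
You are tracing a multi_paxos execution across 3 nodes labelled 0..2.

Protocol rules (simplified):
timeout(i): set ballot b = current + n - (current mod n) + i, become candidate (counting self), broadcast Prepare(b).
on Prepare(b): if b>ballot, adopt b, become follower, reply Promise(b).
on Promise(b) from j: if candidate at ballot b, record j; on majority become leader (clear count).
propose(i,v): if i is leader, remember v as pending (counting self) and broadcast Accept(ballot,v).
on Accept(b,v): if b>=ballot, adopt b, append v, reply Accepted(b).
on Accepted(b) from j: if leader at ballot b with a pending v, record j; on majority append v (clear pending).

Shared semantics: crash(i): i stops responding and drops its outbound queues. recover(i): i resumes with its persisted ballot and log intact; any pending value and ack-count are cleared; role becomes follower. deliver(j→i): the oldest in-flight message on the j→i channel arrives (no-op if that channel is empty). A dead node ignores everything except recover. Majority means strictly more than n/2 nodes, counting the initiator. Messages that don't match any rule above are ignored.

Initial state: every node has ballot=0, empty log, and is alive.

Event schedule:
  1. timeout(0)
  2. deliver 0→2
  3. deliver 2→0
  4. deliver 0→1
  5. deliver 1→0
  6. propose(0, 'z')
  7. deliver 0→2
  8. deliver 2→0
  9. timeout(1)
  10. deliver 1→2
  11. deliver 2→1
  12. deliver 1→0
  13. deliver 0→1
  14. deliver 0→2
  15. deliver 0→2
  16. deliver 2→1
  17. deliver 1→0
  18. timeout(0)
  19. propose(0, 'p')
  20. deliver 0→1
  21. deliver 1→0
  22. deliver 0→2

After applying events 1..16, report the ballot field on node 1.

7

e1 timeout(0): 0[cand,b=3,-]
e2 deliver 0→2: 2[foll,b=3,-]
e3 deliver 2→0: 0[lead,b=3,-]
e4 deliver 0→1: 1[foll,b=3,-]
e5 deliver 1→0: ·
e6 propose(0,'z'): ·
e7 deliver 0→2: 2[foll,b=3,z]
e8 deliver 2→0: 0[lead,b=3,z]
e9 timeout(1): 1[cand,b=7,-]
e10 deliver 1→2: 2[foll,b=7,z]
e11 deliver 2→1: 1[lead,b=7,-]
e12 deliver 1→0: 0[foll,b=7,z]
e13 deliver 0→1: ·
e14 deliver 0→2: ·
e15 deliver 0→2: ·
e16 deliver 2→1: ·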